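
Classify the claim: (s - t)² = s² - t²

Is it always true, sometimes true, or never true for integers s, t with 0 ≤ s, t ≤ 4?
It holds at (s, t) = (0, 0) (both sides equal 0), but fails at (s, t) = (3, 4) (LHS = 1, RHS = -7).

Answer: Sometimes true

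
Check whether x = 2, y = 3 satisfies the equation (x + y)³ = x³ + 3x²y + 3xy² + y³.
Substituting x = 2, y = 3:

LHS = (2 + 3)³ = 125
RHS = 2³ + 3·2²·3 + 3·2·3² + 3³ = 125

LHS = RHS, so the equation holds at this point.

Answer: Holds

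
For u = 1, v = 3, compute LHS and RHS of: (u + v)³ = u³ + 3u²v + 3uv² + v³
LHS = (1 + 3)³ = 64
RHS = 1³ + 3·1²·3 + 3·1·3² + 3³ = 64

LHS = RHS: the two sides agree.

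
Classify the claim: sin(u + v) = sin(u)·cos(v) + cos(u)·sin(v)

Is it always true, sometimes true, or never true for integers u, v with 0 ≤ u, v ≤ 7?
The identity holds for every pair in the range. For instance at (u, v) = (2, 7): both sides equal sin(9) ≈ 0.4121.

Answer: Always true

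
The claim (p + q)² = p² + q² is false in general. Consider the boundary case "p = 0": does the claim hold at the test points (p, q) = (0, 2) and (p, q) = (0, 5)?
Yes, holds at both test points

At (0, 2): LHS = 4, RHS = 4 → equal
At (0, 5): LHS = 25, RHS = 25 → equal

So the claim does hold at both of these boundary points, even though it is not an identity.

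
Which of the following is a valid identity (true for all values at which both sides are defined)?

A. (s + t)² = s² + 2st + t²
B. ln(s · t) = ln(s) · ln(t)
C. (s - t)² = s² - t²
A: holds — e.g. at (3, 4), both sides equal 49.
B: fails at (4, 6) — LHS = ln(24) ≈ 3.178, RHS = ln(4)·ln(6) ≈ 2.484.
C: fails at (1, 2) — LHS = 1, RHS = -3.

Answer: A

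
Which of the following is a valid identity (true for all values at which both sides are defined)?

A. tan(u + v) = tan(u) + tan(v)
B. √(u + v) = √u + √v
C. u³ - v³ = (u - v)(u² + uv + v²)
A: fails at (3, 4) — LHS = tan(7) ≈ 0.8714, RHS = tan(3) + tan(4) ≈ 1.015.
B: fails at (1, 1) — LHS = √(2) ≈ 1.414, RHS = 2.
C: holds — e.g. at (5, 5), both sides equal 0.

Answer: C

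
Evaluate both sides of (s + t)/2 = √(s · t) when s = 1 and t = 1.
LHS = (1 + 1)/2 = 1
RHS = √(1 · 1) = 1

LHS = RHS: the two sides agree.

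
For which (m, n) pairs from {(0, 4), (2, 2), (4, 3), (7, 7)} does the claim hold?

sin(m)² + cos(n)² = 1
(2, 2), (7, 7)

Testing each pair:
(0, 4): LHS = cos(4)² ≈ 0.4272, RHS = 1 → fails
(2, 2): LHS = cos(2)² + sin(2)² = 1, RHS = 1 → holds
(4, 3): LHS = sin(4)² + cos(3)² ≈ 1.553, RHS = 1 → fails
(7, 7): LHS = sin(7)² + cos(7)² = 1, RHS = 1 → holds

2 of 4 pairs satisfy the claim.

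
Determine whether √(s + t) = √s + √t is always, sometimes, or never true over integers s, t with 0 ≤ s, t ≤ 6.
It holds at (s, t) = (0, 1) (both sides equal 1), but fails at (s, t) = (4, 6) (LHS = √(10) ≈ 3.162, RHS = 2 + √(6) ≈ 4.449).

Answer: Sometimes true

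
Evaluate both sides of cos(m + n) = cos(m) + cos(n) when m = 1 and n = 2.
LHS = cos(1 + 2) = cos(3) ≈ -0.99
RHS = cos(1) + cos(2) ≈ 0.1242

LHS ≠ RHS (they differ by about 1.114), so the equation does not hold here.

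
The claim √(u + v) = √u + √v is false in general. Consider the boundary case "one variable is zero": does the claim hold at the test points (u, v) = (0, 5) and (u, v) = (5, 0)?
At (0, 5): LHS = √(5) ≈ 2.236, RHS = √(5) ≈ 2.236 → equal
At (5, 0): LHS = √(5) ≈ 2.236, RHS = √(5) ≈ 2.236 → equal

So the claim does hold at both of these boundary points, even though it is not an identity.

Answer: Yes, holds at both test points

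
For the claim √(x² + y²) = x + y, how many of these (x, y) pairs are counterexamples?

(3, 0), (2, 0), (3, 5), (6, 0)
1

Testing each pair:
(3, 0): LHS = 3, RHS = 3 → satisfies claim
(2, 0): LHS = 2, RHS = 2 → satisfies claim
(3, 5): LHS = √(34) ≈ 5.831, RHS = 8 → counterexample
(6, 0): LHS = 6, RHS = 6 → satisfies claim

That makes 1 counterexample.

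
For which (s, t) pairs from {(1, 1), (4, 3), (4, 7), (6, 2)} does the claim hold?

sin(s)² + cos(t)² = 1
(1, 1)

Testing each pair:
(1, 1): LHS = cos(1)² + sin(1)² = 1, RHS = 1 → holds
(4, 3): LHS = sin(4)² + cos(3)² ≈ 1.553, RHS = 1 → fails
(4, 7): LHS = cos(7)² + sin(4)² ≈ 1.141, RHS = 1 → fails
(6, 2): LHS = sin(6)² + cos(2)² ≈ 0.2513, RHS = 1 → fails

1 of 4 pairs satisfies the claim.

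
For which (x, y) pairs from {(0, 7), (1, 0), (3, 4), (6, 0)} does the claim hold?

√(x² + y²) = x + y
Testing each pair:
(0, 7): LHS = 7, RHS = 7 → holds
(1, 0): LHS = 1, RHS = 1 → holds
(3, 4): LHS = 5, RHS = 7 → fails
(6, 0): LHS = 6, RHS = 6 → holds

3 of 4 pairs satisfy the claim.

Answer: (0, 7), (1, 0), (6, 0)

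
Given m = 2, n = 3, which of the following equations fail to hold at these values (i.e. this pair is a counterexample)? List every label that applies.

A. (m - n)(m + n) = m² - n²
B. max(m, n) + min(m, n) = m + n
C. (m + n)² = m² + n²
C

Evaluating each claim at the given values:
A. LHS = -5, RHS = -5 → holds here (LHS = RHS)
B. LHS = 5, RHS = 5 → holds here (LHS = RHS)
C. LHS = 25, RHS = 13 → fails here (LHS ≠ RHS)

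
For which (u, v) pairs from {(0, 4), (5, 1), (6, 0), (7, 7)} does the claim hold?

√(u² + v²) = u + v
(0, 4), (6, 0)

Testing each pair:
(0, 4): LHS = 4, RHS = 4 → holds
(5, 1): LHS = √(26) ≈ 5.099, RHS = 6 → fails
(6, 0): LHS = 6, RHS = 6 → holds
(7, 7): LHS = 7·√(2) ≈ 9.899, RHS = 14 → fails

2 of 4 pairs satisfy the claim.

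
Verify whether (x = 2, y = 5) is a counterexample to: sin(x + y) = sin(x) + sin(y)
Yes

Substituting x = 2, y = 5:
LHS = sin(2 + 5) = sin(7) ≈ 0.657
RHS = sin(2) + sin(5) ≈ -0.04963

Since LHS ≠ RHS, this pair disproves the claim.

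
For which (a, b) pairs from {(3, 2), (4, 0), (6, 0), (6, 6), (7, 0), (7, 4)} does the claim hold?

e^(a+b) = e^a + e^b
Testing each pair:
(3, 2): LHS = e^5 ≈ 148.4, RHS = e^2 + e^3 ≈ 27.47 → fails
(4, 0): LHS = e^4 ≈ 54.6, RHS = 1 + e^4 ≈ 55.6 → fails
(6, 0): LHS = e^6 ≈ 403.4, RHS = 1 + e^6 ≈ 404.4 → fails
(6, 6): LHS = e^12 ≈ 162754.8, RHS = 2·e^6 ≈ 806.9 → fails
(7, 0): LHS = e^7 ≈ 1097, RHS = 1 + e^7 ≈ 1098 → fails
(7, 4): LHS = e^11 ≈ 59874.1, RHS = e^4 + e^7 ≈ 1151 → fails

No pair satisfies the claim.

Answer: None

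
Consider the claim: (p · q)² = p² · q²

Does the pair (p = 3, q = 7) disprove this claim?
No

Substituting p = 3, q = 7:
LHS = (3 · 7)² = 441
RHS = 3² · 7² = 441

The sides agree, so this pair does not disprove the claim.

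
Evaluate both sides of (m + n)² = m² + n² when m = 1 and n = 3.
LHS = (1 + 3)² = 16
RHS = 1² + 3² = 10

LHS ≠ RHS, so the equation does not hold here.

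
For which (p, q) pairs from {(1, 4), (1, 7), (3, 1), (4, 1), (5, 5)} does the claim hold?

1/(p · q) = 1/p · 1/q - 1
Testing each pair:
(1, 4): LHS = 1/4, RHS = -3/4 → fails
(1, 7): LHS = 1/7, RHS = -6/7 → fails
(3, 1): LHS = 1/3, RHS = -2/3 → fails
(4, 1): LHS = 1/4, RHS = -3/4 → fails
(5, 5): LHS = 1/25, RHS = -24/25 → fails

No pair satisfies the claim.

Answer: None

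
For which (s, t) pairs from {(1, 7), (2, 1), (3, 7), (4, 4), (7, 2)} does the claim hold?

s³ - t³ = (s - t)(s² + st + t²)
Testing each pair:
(1, 7): LHS = -342, RHS = -342 → holds
(2, 1): LHS = 7, RHS = 7 → holds
(3, 7): LHS = -316, RHS = -316 → holds
(4, 4): LHS = 0, RHS = 0 → holds
(7, 2): LHS = 335, RHS = 335 → holds

Every pair satisfies the claim.

Answer: All pairs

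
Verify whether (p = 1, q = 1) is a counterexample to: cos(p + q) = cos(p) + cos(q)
Yes

Substituting p = 1, q = 1:
LHS = cos(1 + 1) = cos(2) ≈ -0.4161
RHS = cos(1) + cos(1) = 2·cos(1) ≈ 1.081

Since LHS ≠ RHS, this pair disproves the claim.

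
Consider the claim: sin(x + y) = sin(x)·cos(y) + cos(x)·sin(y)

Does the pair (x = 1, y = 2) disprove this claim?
Substituting x = 1, y = 2:
LHS = sin(1 + 2) = sin(3) ≈ 0.1411
RHS = sin(1)·cos(2) + cos(1)·sin(2) = sin(1)·cos(2) + sin(2)·cos(1) ≈ 0.1411

The sides agree, so this pair does not disprove the claim.

Answer: No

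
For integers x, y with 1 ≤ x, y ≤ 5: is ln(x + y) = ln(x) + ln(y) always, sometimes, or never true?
It holds at (x, y) = (2, 2) (both sides equal ln(4) ≈ 1.386), but fails at (x, y) = (4, 3) (LHS = ln(7) ≈ 1.946, RHS = ln(3) + ln(4) ≈ 2.485).

Answer: Sometimes true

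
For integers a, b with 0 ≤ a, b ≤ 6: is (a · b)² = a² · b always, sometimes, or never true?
Sometimes true

It holds at (a, b) = (0, 6) (both sides equal 0), but fails at (a, b) = (1, 6) (LHS = 36, RHS = 6).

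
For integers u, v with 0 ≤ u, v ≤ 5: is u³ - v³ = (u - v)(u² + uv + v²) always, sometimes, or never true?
Always true

The identity holds for every pair in the range. For instance at (u, v) = (3, 5): both sides equal -98.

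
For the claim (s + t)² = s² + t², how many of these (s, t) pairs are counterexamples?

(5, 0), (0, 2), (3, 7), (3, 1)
2

Testing each pair:
(5, 0): LHS = 25, RHS = 25 → satisfies claim
(0, 2): LHS = 4, RHS = 4 → satisfies claim
(3, 7): LHS = 100, RHS = 58 → counterexample
(3, 1): LHS = 16, RHS = 10 → counterexample

That makes 2 counterexamples.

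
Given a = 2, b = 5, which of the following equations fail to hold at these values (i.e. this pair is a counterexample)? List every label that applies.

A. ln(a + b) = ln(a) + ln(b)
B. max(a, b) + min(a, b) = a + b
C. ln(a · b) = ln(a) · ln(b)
Evaluating each claim at the given values:
A. LHS = ln(7) ≈ 1.946, RHS = ln(2) + ln(5) ≈ 2.303 → fails here (LHS ≠ RHS)
B. LHS = 7, RHS = 7 → holds here (LHS = RHS)
C. LHS = ln(10) ≈ 2.303, RHS = ln(2)·ln(5) ≈ 1.116 → fails here (LHS ≠ RHS)

Answer: A, C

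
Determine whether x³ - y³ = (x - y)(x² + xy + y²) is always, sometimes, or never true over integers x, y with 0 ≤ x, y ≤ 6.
Always true

The identity holds for every pair in the range. For instance at (x, y) = (4, 4): both sides equal 0.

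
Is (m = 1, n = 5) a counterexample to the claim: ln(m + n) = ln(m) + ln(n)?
Yes

Substituting m = 1, n = 5:
LHS = ln(1 + 5) = ln(6) ≈ 1.792
RHS = ln(1) + ln(5) = ln(5) ≈ 1.609

Since LHS ≠ RHS, this pair disproves the claim.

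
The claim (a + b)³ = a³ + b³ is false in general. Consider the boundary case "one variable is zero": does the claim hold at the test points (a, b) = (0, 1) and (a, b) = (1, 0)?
At (0, 1): LHS = 1, RHS = 1 → equal
At (1, 0): LHS = 1, RHS = 1 → equal

So the claim does hold at both of these boundary points, even though it is not an identity.

Answer: Yes, holds at both test points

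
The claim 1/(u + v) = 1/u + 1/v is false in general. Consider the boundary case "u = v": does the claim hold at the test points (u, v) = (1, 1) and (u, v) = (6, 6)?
At (1, 1): LHS = 1/2 ≠ RHS = 2
At (6, 6): LHS = 1/12 ≠ RHS = 1/3

Answer: No, fails at both test points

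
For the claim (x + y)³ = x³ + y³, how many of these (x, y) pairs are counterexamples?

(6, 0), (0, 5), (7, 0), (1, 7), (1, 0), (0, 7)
Testing each pair:
(6, 0): LHS = 216, RHS = 216 → satisfies claim
(0, 5): LHS = 125, RHS = 125 → satisfies claim
(7, 0): LHS = 343, RHS = 343 → satisfies claim
(1, 7): LHS = 512, RHS = 344 → counterexample
(1, 0): LHS = 1, RHS = 1 → satisfies claim
(0, 7): LHS = 343, RHS = 343 → satisfies claim

That makes 1 counterexample.

Answer: 1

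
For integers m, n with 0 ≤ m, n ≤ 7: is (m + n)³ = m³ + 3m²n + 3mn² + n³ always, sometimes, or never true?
Always true

The identity holds for every pair in the range. For instance at (m, n) = (7, 3): both sides equal 1000.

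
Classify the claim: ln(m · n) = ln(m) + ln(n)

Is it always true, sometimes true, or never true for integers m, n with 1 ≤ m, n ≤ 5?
The identity holds for every pair in the range. For instance at (m, n) = (5, 1): both sides equal ln(5) ≈ 1.609.

Answer: Always true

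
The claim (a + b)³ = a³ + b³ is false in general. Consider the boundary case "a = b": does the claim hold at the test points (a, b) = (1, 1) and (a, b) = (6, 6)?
No, fails at both test points

At (1, 1): LHS = 8 ≠ RHS = 2
At (6, 6): LHS = 1728 ≠ RHS = 432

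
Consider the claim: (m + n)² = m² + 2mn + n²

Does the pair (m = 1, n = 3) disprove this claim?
Substituting m = 1, n = 3:
LHS = (1 + 3)² = 16
RHS = 1² + 2·1·3 + 3² = 16

The sides agree, so this pair does not disprove the claim.

Answer: No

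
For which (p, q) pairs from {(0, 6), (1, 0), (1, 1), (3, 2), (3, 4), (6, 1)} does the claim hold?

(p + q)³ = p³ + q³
Testing each pair:
(0, 6): LHS = 216, RHS = 216 → holds
(1, 0): LHS = 1, RHS = 1 → holds
(1, 1): LHS = 8, RHS = 2 → fails
(3, 2): LHS = 125, RHS = 35 → fails
(3, 4): LHS = 343, RHS = 91 → fails
(6, 1): LHS = 343, RHS = 217 → fails

2 of 6 pairs satisfy the claim.

Answer: (0, 6), (1, 0)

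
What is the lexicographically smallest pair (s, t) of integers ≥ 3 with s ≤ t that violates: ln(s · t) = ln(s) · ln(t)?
Substituting (3, 3) into the claim:
LHS = ln(3 · 3) = ln(9) ≈ 2.197
RHS = ln(3) · ln(3) = ln(3)² ≈ 1.207

Since LHS ≠ RHS, this pair disproves the claim, and no lexicographically smaller pair (s ≤ t, integers ≥ 3) does.

For instance (5, 5) is also a counterexample (LHS = ln(25) ≈ 3.219, RHS = ln(5)² ≈ 2.59), but it's lexicographically larger.

Answer: (s, t) = (3, 3)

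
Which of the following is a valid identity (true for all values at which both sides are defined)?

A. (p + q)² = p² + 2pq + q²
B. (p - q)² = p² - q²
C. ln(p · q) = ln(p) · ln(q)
A

A: holds — e.g. at (2, 4), both sides equal 36.
B: fails at (2, 4) — LHS = 4, RHS = -12.
C: fails at (3, 5) — LHS = ln(15) ≈ 2.708, RHS = ln(3)·ln(5) ≈ 1.768.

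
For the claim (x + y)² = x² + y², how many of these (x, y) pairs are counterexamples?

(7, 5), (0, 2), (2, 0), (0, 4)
1

Testing each pair:
(7, 5): LHS = 144, RHS = 74 → counterexample
(0, 2): LHS = 4, RHS = 4 → satisfies claim
(2, 0): LHS = 4, RHS = 4 → satisfies claim
(0, 4): LHS = 16, RHS = 16 → satisfies claim

That makes 1 counterexample.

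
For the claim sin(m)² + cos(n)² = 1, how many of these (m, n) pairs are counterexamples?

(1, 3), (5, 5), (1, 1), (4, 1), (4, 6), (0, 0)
3

Testing each pair:
(1, 3): LHS = sin(1)² + cos(3)² ≈ 1.688, RHS = 1 → counterexample
(5, 5): LHS = cos(5)² + sin(5)² = 1, RHS = 1 → satisfies claim
(1, 1): LHS = cos(1)² + sin(1)² = 1, RHS = 1 → satisfies claim
(4, 1): LHS = cos(1)² + sin(4)² ≈ 0.8647, RHS = 1 → counterexample
(4, 6): LHS = sin(4)² + cos(6)² ≈ 1.495, RHS = 1 → counterexample
(0, 0): LHS = 1, RHS = 1 → satisfies claim

That makes 3 counterexamples.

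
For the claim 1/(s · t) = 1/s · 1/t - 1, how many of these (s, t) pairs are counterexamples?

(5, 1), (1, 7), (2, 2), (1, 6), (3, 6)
5

Testing each pair:
(5, 1): LHS = 1/5, RHS = -4/5 → counterexample
(1, 7): LHS = 1/7, RHS = -6/7 → counterexample
(2, 2): LHS = 1/4, RHS = -3/4 → counterexample
(1, 6): LHS = 1/6, RHS = -5/6 → counterexample
(3, 6): LHS = 1/18, RHS = -17/18 → counterexample

That makes 5 counterexamples.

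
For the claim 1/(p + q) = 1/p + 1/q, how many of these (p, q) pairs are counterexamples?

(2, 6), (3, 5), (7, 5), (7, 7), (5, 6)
5

Testing each pair:
(2, 6): LHS = 1/8, RHS = 2/3 → counterexample
(3, 5): LHS = 1/8, RHS = 8/15 → counterexample
(7, 5): LHS = 1/12, RHS = 12/35 → counterexample
(7, 7): LHS = 1/14, RHS = 2/7 → counterexample
(5, 6): LHS = 1/11, RHS = 11/30 → counterexample

That makes 5 counterexamples.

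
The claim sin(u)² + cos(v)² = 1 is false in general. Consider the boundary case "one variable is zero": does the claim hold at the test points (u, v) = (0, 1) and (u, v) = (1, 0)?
No, fails at both test points

At (0, 1): LHS = cos(1)² ≈ 0.2919 ≠ RHS = 1
At (1, 0): LHS = sin(1)² + 1 ≈ 1.708 ≠ RHS = 1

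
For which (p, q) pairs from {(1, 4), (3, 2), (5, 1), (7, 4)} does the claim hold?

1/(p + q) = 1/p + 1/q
None

Testing each pair:
(1, 4): LHS = 1/5, RHS = 5/4 → fails
(3, 2): LHS = 1/5, RHS = 5/6 → fails
(5, 1): LHS = 1/6, RHS = 6/5 → fails
(7, 4): LHS = 1/11, RHS = 11/28 → fails

No pair satisfies the claim.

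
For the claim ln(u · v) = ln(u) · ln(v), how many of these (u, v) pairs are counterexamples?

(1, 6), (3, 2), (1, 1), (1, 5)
3

Testing each pair:
(1, 6): LHS = ln(6) ≈ 1.792, RHS = 0 → counterexample
(3, 2): LHS = ln(6) ≈ 1.792, RHS = ln(2)·ln(3) ≈ 0.7615 → counterexample
(1, 1): LHS = 0, RHS = 0 → satisfies claim
(1, 5): LHS = ln(5) ≈ 1.609, RHS = 0 → counterexample

That makes 3 counterexamples.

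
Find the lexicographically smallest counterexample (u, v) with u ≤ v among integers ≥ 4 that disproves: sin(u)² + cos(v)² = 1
(u, v) = (4, 5)

At (4, 4): both sides equal 1, so it holds there.

Substituting (4, 5) into the claim:
LHS = sin(4)² + cos(5)² ≈ 0.6532
RHS = 1

Since LHS ≠ RHS, this pair disproves the claim, and no lexicographically smaller pair (u ≤ v, integers ≥ 4) does.

For instance (4, 8) is also a counterexample (LHS = cos(8)² + sin(4)² ≈ 0.5939, RHS = 1), but it's lexicographically larger.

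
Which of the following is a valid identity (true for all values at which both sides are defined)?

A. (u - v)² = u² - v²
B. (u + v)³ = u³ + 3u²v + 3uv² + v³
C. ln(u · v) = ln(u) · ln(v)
A: fails at (4, 5) — LHS = 1, RHS = -9.
B: holds — e.g. at (4, 6), both sides equal 1000.
C: fails at (2, 2) — LHS = ln(4) ≈ 1.386, RHS = ln(2)² ≈ 0.4805.

Answer: B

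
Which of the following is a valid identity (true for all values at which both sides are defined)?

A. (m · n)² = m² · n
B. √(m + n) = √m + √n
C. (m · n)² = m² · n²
A: fails at (5, 8) — LHS = 1600, RHS = 200.
B: fails at (4, 4) — LHS = 2·√(2) ≈ 2.828, RHS = 4.
C: holds — e.g. at (1, 4), both sides equal 16.

Answer: C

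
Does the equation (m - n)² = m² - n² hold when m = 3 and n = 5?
Substituting m = 3, n = 5:

LHS = (3 - 5)² = 4
RHS = 3² - 5² = -16

LHS ≠ RHS, so the equation does not hold at this point.

Answer: Fails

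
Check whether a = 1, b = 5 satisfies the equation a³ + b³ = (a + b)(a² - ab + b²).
Holds

Substituting a = 1, b = 5:

LHS = 1³ + 5³ = 126
RHS = (1 + 5)(1² - 1·5 + 5²) = 126

LHS = RHS, so the equation holds at this point.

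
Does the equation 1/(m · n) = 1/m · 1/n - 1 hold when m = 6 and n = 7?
Substituting m = 6, n = 7:

LHS = 1/(6 · 7) = 1/42
RHS = 1/6 · 1/7 - 1 = -41/42

LHS ≠ RHS, so the equation does not hold at this point.

Answer: Fails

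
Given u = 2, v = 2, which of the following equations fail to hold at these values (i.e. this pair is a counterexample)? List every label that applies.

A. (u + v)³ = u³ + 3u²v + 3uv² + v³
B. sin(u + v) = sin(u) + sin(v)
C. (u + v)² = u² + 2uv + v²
Evaluating each claim at the given values:
A. LHS = 64, RHS = 64 → holds here (LHS = RHS)
B. LHS = sin(4) ≈ -0.7568, RHS = 2·sin(2) ≈ 1.819 → fails here (LHS ≠ RHS)
C. LHS = 16, RHS = 16 → holds here (LHS = RHS)

Answer: B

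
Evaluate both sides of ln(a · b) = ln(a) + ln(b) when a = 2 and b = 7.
LHS = ln(2 · 7) = ln(14) ≈ 2.639
RHS = ln(2) + ln(7) ≈ 2.639

LHS = RHS: the two sides agree.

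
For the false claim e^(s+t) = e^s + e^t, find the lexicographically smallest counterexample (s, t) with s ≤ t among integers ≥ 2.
Substituting (2, 2) into the claim:
LHS = e^(2+2) = e^4 ≈ 54.6
RHS = e^2 + e^2 = 2·e^2 ≈ 14.78

Since LHS ≠ RHS, this pair disproves the claim, and no lexicographically smaller pair (s ≤ t, integers ≥ 2) does.

For instance (6, 6) is also a counterexample (LHS = e^12 ≈ 162754.8, RHS = 2·e^6 ≈ 806.9), but it's lexicographically larger.

Answer: (s, t) = (2, 2)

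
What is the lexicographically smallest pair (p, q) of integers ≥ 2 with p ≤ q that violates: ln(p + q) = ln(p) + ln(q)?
(p, q) = (2, 3)

Substituting (2, 3) into the claim:
LHS = ln(2 + 3) = ln(5) ≈ 1.609
RHS = ln(2) + ln(3) ≈ 1.792

Since LHS ≠ RHS, this pair disproves the claim, and no lexicographically smaller pair (p ≤ q, integers ≥ 2) does.

For instance (8, 9) is also a counterexample (LHS = ln(17) ≈ 2.833, RHS = ln(8) + ln(9) ≈ 4.277), but it's lexicographically larger.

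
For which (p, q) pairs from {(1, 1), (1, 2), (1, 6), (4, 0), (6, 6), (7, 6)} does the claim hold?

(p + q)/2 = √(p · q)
(1, 1), (6, 6)

Testing each pair:
(1, 1): LHS = 1, RHS = 1 → holds
(1, 2): LHS = 3/2, RHS = √(2) ≈ 1.414 → fails
(1, 6): LHS = 7/2, RHS = √(6) ≈ 2.449 → fails
(4, 0): LHS = 2, RHS = 0 → fails
(6, 6): LHS = 6, RHS = 6 → holds
(7, 6): LHS = 13/2, RHS = √(42) ≈ 6.481 → fails

2 of 6 pairs satisfy the claim.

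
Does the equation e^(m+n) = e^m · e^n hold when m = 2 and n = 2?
Substituting m = 2, n = 2:

LHS = e^(2+2) = e^4 ≈ 54.6
RHS = e^2 · e^2 = e^4 ≈ 54.6

LHS = RHS, so the equation holds at this point.

Answer: Holds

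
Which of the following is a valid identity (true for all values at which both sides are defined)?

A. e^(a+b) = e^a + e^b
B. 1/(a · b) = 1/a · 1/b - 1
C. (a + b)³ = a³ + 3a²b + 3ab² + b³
A: fails at (2, 5) — LHS = e^7 ≈ 1097, RHS = e^2 + e^5 ≈ 155.8.
B: fails at (4, 6) — LHS = 1/24, RHS = -23/24.
C: holds — e.g. at (4, 4), both sides equal 512.

Answer: C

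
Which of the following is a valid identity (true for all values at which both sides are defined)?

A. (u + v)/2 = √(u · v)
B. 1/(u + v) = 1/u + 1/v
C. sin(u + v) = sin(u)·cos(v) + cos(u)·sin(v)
C

A: fails at (4, 5) — LHS = 9/2, RHS = 2·√(5) ≈ 4.472.
B: fails at (1, 5) — LHS = 1/6, RHS = 6/5.
C: holds — e.g. at (2, 7), both sides equal sin(9) ≈ 0.4121.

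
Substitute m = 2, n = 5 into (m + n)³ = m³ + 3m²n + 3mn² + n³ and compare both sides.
LHS = (2 + 5)³ = 343
RHS = 2³ + 3·2²·5 + 3·2·5² + 5³ = 343

LHS = RHS: the two sides agree.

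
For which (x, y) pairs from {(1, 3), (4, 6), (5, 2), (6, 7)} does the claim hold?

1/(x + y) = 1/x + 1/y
None

Testing each pair:
(1, 3): LHS = 1/4, RHS = 4/3 → fails
(4, 6): LHS = 1/10, RHS = 5/12 → fails
(5, 2): LHS = 1/7, RHS = 7/10 → fails
(6, 7): LHS = 1/13, RHS = 13/42 → fails

No pair satisfies the claim.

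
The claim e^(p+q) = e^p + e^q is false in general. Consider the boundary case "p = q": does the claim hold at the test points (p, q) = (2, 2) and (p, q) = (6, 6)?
At (2, 2): LHS = e^4 ≈ 54.6 ≠ RHS = 2·e^2 ≈ 14.78
At (6, 6): LHS = e^12 ≈ 162754.8 ≠ RHS = 2·e^6 ≈ 806.9

Answer: No, fails at both test points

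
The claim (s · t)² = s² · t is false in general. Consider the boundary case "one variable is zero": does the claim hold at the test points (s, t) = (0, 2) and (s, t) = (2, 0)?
At (0, 2): LHS = 0, RHS = 0 → equal
At (2, 0): LHS = 0, RHS = 0 → equal

So the claim does hold at both of these boundary points, even though it is not an identity.

Answer: Yes, holds at both test points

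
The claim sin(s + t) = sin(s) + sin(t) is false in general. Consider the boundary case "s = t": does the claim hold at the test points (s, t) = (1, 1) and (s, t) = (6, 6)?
At (1, 1): LHS = sin(2) ≈ 0.9093 ≠ RHS = 2·sin(1) ≈ 1.683
At (6, 6): LHS = sin(12) ≈ -0.5366 ≠ RHS = 2·sin(6) ≈ -0.5588

Answer: No, fails at both test points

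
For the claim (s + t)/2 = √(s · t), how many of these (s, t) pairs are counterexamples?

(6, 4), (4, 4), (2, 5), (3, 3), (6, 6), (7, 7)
2

Testing each pair:
(6, 4): LHS = 5, RHS = 2·√(6) ≈ 4.899 → counterexample
(4, 4): LHS = 4, RHS = 4 → satisfies claim
(2, 5): LHS = 7/2, RHS = √(10) ≈ 3.162 → counterexample
(3, 3): LHS = 3, RHS = 3 → satisfies claim
(6, 6): LHS = 6, RHS = 6 → satisfies claim
(7, 7): LHS = 7, RHS = 7 → satisfies claim

That makes 2 counterexamples.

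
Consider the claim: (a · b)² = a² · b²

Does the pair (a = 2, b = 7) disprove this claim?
Substituting a = 2, b = 7:
LHS = (2 · 7)² = 196
RHS = 2² · 7² = 196

The sides agree, so this pair does not disprove the claim.

Answer: No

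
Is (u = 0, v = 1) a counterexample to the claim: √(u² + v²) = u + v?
Substituting u = 0, v = 1:
LHS = √(0² + 1²) = 1
RHS = 0 + 1 = 1

The sides agree, so this pair does not disprove the claim.

Answer: No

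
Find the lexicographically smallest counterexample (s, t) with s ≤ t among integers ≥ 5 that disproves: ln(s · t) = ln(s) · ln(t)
(s, t) = (5, 5)

Substituting (5, 5) into the claim:
LHS = ln(5 · 5) = ln(25) ≈ 3.219
RHS = ln(5) · ln(5) = ln(5)² ≈ 2.59

Since LHS ≠ RHS, this pair disproves the claim, and no lexicographically smaller pair (s ≤ t, integers ≥ 5) does.

For instance (7, 10) is also a counterexample (LHS = ln(70) ≈ 4.248, RHS = ln(7)·ln(10) ≈ 4.481), but it's lexicographically larger.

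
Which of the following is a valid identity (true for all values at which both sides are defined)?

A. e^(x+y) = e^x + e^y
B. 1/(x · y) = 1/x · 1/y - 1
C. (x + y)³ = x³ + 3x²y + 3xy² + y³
C

A: fails at (0, 1) — LHS = e ≈ 2.718, RHS = 1 + e ≈ 3.718.
B: fails at (1, 4) — LHS = 1/4, RHS = -3/4.
C: holds — e.g. at (1, 3), both sides equal 64.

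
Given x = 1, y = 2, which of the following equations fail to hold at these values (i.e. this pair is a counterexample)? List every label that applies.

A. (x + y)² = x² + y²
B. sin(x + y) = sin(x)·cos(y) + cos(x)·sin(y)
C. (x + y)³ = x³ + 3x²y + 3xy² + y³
Evaluating each claim at the given values:
A. LHS = 9, RHS = 5 → fails here (LHS ≠ RHS)
B. LHS = sin(3) ≈ 0.1411, RHS = sin(1)·cos(2) + sin(2)·cos(1) ≈ 0.1411 → holds here (LHS = RHS)
C. LHS = 27, RHS = 27 → holds here (LHS = RHS)

Answer: A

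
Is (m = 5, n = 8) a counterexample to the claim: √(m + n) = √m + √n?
Yes

Substituting m = 5, n = 8:
LHS = √(5 + 8) = √(13) ≈ 3.606
RHS = √5 + √8 = √(5) + 2·√(2) ≈ 5.064

Since LHS ≠ RHS, this pair disproves the claim.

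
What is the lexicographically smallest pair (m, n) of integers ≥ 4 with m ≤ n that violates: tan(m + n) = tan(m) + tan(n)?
Substituting (4, 4) into the claim:
LHS = tan(4 + 4) = tan(8) ≈ -6.8
RHS = tan(4) + tan(4) = 2·tan(4) ≈ 2.316

Since LHS ≠ RHS, this pair disproves the claim, and no lexicographically smaller pair (m ≤ n, integers ≥ 4) does.

For instance (4, 11) is also a counterexample (LHS = tan(15) ≈ -0.856, RHS = tan(11) + tan(4) ≈ -224.8), but it's lexicographically larger.

Answer: (m, n) = (4, 4)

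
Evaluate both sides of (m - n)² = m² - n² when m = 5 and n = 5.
LHS = (5 - 5)² = 0
RHS = 5² - 5² = 0

LHS = RHS: the two sides agree.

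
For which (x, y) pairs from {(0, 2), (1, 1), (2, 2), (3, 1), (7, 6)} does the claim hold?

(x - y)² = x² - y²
(1, 1), (2, 2)

Testing each pair:
(0, 2): LHS = 4, RHS = -4 → fails
(1, 1): LHS = 0, RHS = 0 → holds
(2, 2): LHS = 0, RHS = 0 → holds
(3, 1): LHS = 4, RHS = 8 → fails
(7, 6): LHS = 1, RHS = 13 → fails

2 of 5 pairs satisfy the claim.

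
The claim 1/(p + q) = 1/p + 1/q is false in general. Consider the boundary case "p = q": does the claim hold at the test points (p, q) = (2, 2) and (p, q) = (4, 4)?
At (2, 2): LHS = 1/4 ≠ RHS = 1
At (4, 4): LHS = 1/8 ≠ RHS = 1/2

Answer: No, fails at both test points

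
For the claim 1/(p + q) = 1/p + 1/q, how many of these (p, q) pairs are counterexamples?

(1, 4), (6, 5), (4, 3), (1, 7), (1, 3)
Testing each pair:
(1, 4): LHS = 1/5, RHS = 5/4 → counterexample
(6, 5): LHS = 1/11, RHS = 11/30 → counterexample
(4, 3): LHS = 1/7, RHS = 7/12 → counterexample
(1, 7): LHS = 1/8, RHS = 8/7 → counterexample
(1, 3): LHS = 1/4, RHS = 4/3 → counterexample

That makes 5 counterexamples.

Answer: 5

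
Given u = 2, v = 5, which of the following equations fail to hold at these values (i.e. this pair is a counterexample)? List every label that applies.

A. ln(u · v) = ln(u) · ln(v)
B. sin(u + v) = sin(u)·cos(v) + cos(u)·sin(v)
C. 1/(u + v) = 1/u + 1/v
Evaluating each claim at the given values:
A. LHS = ln(10) ≈ 2.303, RHS = ln(2)·ln(5) ≈ 1.116 → fails here (LHS ≠ RHS)
B. LHS = sin(7) ≈ 0.657, RHS = sin(2)·cos(5) + sin(5)·cos(2) ≈ 0.657 → holds here (LHS = RHS)
C. LHS = 1/7, RHS = 7/10 → fails here (LHS ≠ RHS)

Answer: A, C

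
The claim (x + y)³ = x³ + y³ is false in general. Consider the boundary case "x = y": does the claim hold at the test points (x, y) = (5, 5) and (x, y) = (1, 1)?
No, fails at both test points

At (5, 5): LHS = 1000 ≠ RHS = 250
At (1, 1): LHS = 8 ≠ RHS = 2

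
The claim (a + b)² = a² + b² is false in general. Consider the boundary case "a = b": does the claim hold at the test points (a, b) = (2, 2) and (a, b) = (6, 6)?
At (2, 2): LHS = 16 ≠ RHS = 8
At (6, 6): LHS = 144 ≠ RHS = 72

Answer: No, fails at both test points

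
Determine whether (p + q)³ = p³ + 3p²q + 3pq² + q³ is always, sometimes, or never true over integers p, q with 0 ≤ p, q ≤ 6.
Always true

The identity holds for every pair in the range. For instance at (p, q) = (6, 4): both sides equal 1000.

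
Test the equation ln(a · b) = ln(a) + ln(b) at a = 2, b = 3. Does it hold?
Holds

Substituting a = 2, b = 3:

LHS = ln(2 · 3) = ln(6) ≈ 1.792
RHS = ln(2) + ln(3) ≈ 1.792

LHS = RHS, so the equation holds at this point.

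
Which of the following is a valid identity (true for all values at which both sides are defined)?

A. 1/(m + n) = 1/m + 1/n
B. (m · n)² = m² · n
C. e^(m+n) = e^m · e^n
C

A: fails at (2, 7) — LHS = 1/9, RHS = 9/14.
B: fails at (5, 5) — LHS = 625, RHS = 125.
C: holds — e.g. at (1, 3), both sides equal e^4 ≈ 54.6.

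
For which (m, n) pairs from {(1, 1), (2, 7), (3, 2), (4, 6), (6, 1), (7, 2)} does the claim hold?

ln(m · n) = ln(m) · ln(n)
Testing each pair:
(1, 1): LHS = 0, RHS = 0 → holds
(2, 7): LHS = ln(14) ≈ 2.639, RHS = ln(2)·ln(7) ≈ 1.349 → fails
(3, 2): LHS = ln(6) ≈ 1.792, RHS = ln(2)·ln(3) ≈ 0.7615 → fails
(4, 6): LHS = ln(24) ≈ 3.178, RHS = ln(4)·ln(6) ≈ 2.484 → fails
(6, 1): LHS = ln(6) ≈ 1.792, RHS = 0 → fails
(7, 2): LHS = ln(14) ≈ 2.639, RHS = ln(2)·ln(7) ≈ 1.349 → fails

1 of 6 pairs satisfies the claim.

Answer: (1, 1)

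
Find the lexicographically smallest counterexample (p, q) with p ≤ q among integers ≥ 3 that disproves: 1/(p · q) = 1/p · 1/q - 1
(p, q) = (3, 3)

Substituting (3, 3) into the claim:
LHS = 1/(3 · 3) = 1/9
RHS = 1/3 · 1/3 - 1 = -8/9

Since LHS ≠ RHS, this pair disproves the claim, and no lexicographically smaller pair (p ≤ q, integers ≥ 3) does.

For instance (8, 8) is also a counterexample (LHS = 1/64, RHS = -63/64), but it's lexicographically larger.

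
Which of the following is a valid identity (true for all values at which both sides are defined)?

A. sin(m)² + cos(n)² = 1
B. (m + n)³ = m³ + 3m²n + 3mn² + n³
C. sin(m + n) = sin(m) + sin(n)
B

A: fails at (6, 7) — LHS = sin(6)² + cos(7)² ≈ 0.6464, RHS = 1.
B: holds — e.g. at (1, 3), both sides equal 64.
C: fails at (3, 3) — LHS = sin(6) ≈ -0.2794, RHS = 2·sin(3) ≈ 0.2822.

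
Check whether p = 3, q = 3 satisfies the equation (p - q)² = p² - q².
Holds

Substituting p = 3, q = 3:

LHS = (3 - 3)² = 0
RHS = 3² - 3² = 0

LHS = RHS, so the equation holds at this point.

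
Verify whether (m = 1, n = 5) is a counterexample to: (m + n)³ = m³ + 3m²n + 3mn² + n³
No

Substituting m = 1, n = 5:
LHS = (1 + 5)³ = 216
RHS = 1³ + 3·1²·5 + 3·1·5² + 5³ = 216

The sides agree, so this pair does not disprove the claim.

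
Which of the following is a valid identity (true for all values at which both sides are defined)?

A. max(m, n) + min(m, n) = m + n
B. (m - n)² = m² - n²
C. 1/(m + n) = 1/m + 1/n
A

A: holds — e.g. at (5, 8), both sides equal 13.
B: fails at (1, 2) — LHS = 1, RHS = -3.
C: fails at (2, 2) — LHS = 1/4, RHS = 1.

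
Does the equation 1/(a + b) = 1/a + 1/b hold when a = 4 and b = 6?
Fails

Substituting a = 4, b = 6:

LHS = 1/(4 + 6) = 1/10
RHS = 1/4 + 1/6 = 5/12

LHS ≠ RHS, so the equation does not hold at this point.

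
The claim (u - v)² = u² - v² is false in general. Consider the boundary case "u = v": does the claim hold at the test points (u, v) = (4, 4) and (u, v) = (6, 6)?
Yes, holds at both test points

At (4, 4): LHS = 0, RHS = 0 → equal
At (6, 6): LHS = 0, RHS = 0 → equal

So the claim does hold at both of these boundary points, even though it is not an identity.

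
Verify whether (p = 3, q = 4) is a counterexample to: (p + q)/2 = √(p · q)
Substituting p = 3, q = 4:
LHS = (3 + 4)/2 = 7/2
RHS = √(3 · 4) = 2·√(3) ≈ 3.464

Since LHS ≠ RHS, this pair disproves the claim.

Answer: Yes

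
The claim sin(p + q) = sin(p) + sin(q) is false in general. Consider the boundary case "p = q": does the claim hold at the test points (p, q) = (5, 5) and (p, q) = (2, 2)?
No, fails at both test points

At (5, 5): LHS = sin(10) ≈ -0.544 ≠ RHS = 2·sin(5) ≈ -1.918
At (2, 2): LHS = sin(4) ≈ -0.7568 ≠ RHS = 2·sin(2) ≈ 1.819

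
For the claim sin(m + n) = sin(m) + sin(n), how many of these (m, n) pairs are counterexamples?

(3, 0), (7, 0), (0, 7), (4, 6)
Testing each pair:
(3, 0): LHS = sin(3) ≈ 0.1411, RHS = sin(3) ≈ 0.1411 → satisfies claim
(7, 0): LHS = sin(7) ≈ 0.657, RHS = sin(7) ≈ 0.657 → satisfies claim
(0, 7): LHS = sin(7) ≈ 0.657, RHS = sin(7) ≈ 0.657 → satisfies claim
(4, 6): LHS = sin(10) ≈ -0.544, RHS = sin(4) + sin(6) ≈ -1.036 → counterexample

That makes 1 counterexample.

Answer: 1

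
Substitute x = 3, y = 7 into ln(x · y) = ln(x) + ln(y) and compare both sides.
LHS = ln(3 · 7) = ln(21) ≈ 3.045
RHS = ln(3) + ln(7) ≈ 3.045

LHS = RHS: the two sides agree.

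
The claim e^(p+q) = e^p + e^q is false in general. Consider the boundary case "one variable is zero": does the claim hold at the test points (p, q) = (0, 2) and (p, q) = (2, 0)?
No, fails at both test points

At (0, 2): LHS = e^2 ≈ 7.389 ≠ RHS = 1 + e^2 ≈ 8.389
At (2, 0): LHS = e^2 ≈ 7.389 ≠ RHS = 1 + e^2 ≈ 8.389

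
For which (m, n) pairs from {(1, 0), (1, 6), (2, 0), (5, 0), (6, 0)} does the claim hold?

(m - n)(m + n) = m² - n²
Testing each pair:
(1, 0): LHS = 1, RHS = 1 → holds
(1, 6): LHS = -35, RHS = -35 → holds
(2, 0): LHS = 4, RHS = 4 → holds
(5, 0): LHS = 25, RHS = 25 → holds
(6, 0): LHS = 36, RHS = 36 → holds

Every pair satisfies the claim.

Answer: All pairs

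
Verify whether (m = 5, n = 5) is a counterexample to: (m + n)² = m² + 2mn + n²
Substituting m = 5, n = 5:
LHS = (5 + 5)² = 100
RHS = 5² + 2·5·5 + 5² = 100

The sides agree, so this pair does not disprove the claim.

Answer: No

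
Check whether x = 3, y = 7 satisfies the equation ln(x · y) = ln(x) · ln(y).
Fails

Substituting x = 3, y = 7:

LHS = ln(3 · 7) = ln(21) ≈ 3.045
RHS = ln(3) · ln(7) ≈ 2.138

LHS ≠ RHS, so the equation does not hold at this point.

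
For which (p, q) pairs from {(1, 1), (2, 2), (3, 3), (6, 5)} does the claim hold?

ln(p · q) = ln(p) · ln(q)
Testing each pair:
(1, 1): LHS = 0, RHS = 0 → holds
(2, 2): LHS = ln(4) ≈ 1.386, RHS = ln(2)² ≈ 0.4805 → fails
(3, 3): LHS = ln(9) ≈ 2.197, RHS = ln(3)² ≈ 1.207 → fails
(6, 5): LHS = ln(30) ≈ 3.401, RHS = ln(5)·ln(6) ≈ 2.884 → fails

1 of 4 pairs satisfies the claim.

Answer: (1, 1)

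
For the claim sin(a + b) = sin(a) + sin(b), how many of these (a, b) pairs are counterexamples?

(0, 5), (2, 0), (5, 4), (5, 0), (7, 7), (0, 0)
Testing each pair:
(0, 5): LHS = sin(5) ≈ -0.9589, RHS = sin(5) ≈ -0.9589 → satisfies claim
(2, 0): LHS = sin(2) ≈ 0.9093, RHS = sin(2) ≈ 0.9093 → satisfies claim
(5, 4): LHS = sin(9) ≈ 0.4121, RHS = sin(5) + sin(4) ≈ -1.716 → counterexample
(5, 0): LHS = sin(5) ≈ -0.9589, RHS = sin(5) ≈ -0.9589 → satisfies claim
(7, 7): LHS = sin(14) ≈ 0.9906, RHS = 2·sin(7) ≈ 1.314 → counterexample
(0, 0): LHS = 0, RHS = 0 → satisfies claim

That makes 2 counterexamples.

Answer: 2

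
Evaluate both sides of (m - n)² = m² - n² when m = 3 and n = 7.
LHS = (3 - 7)² = 16
RHS = 3² - 7² = -40

LHS ≠ RHS, so the equation does not hold here.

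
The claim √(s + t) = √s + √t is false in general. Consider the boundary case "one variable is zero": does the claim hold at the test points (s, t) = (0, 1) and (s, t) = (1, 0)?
At (0, 1): LHS = 1, RHS = 1 → equal
At (1, 0): LHS = 1, RHS = 1 → equal

So the claim does hold at both of these boundary points, even though it is not an identity.

Answer: Yes, holds at both test points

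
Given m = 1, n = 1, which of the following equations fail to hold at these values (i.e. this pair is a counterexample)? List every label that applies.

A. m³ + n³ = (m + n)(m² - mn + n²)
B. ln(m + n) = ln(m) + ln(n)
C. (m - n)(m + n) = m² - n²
Evaluating each claim at the given values:
A. LHS = 2, RHS = 2 → holds here (LHS = RHS)
B. LHS = ln(2) ≈ 0.6931, RHS = 0 → fails here (LHS ≠ RHS)
C. LHS = 0, RHS = 0 → holds here (LHS = RHS)

Answer: B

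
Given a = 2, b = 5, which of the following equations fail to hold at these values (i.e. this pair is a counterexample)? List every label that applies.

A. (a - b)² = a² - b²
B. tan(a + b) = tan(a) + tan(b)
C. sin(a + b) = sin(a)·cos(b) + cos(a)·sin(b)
A, B

Evaluating each claim at the given values:
A. LHS = 9, RHS = -21 → fails here (LHS ≠ RHS)
B. LHS = tan(7) ≈ 0.8714, RHS = tan(5) + tan(2) ≈ -5.566 → fails here (LHS ≠ RHS)
C. LHS = sin(7) ≈ 0.657, RHS = sin(2)·cos(5) + sin(5)·cos(2) ≈ 0.657 → holds here (LHS = RHS)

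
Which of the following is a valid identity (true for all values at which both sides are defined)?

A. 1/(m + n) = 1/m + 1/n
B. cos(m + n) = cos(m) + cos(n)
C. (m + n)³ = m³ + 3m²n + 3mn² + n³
C

A: fails at (4, 5) — LHS = 1/9, RHS = 9/20.
B: fails at (1, 4) — LHS = cos(5) ≈ 0.2837, RHS = cos(4) + cos(1) ≈ -0.1133.
C: holds — e.g. at (4, 6), both sides equal 1000.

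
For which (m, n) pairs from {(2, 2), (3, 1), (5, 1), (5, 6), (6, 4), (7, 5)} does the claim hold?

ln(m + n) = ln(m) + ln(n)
(2, 2)

Testing each pair:
(2, 2): LHS = ln(4) ≈ 1.386, RHS = 2·ln(2) ≈ 1.386 → holds
(3, 1): LHS = ln(4) ≈ 1.386, RHS = ln(3) ≈ 1.099 → fails
(5, 1): LHS = ln(6) ≈ 1.792, RHS = ln(5) ≈ 1.609 → fails
(5, 6): LHS = ln(11) ≈ 2.398, RHS = ln(5) + ln(6) ≈ 3.401 → fails
(6, 4): LHS = ln(10) ≈ 2.303, RHS = ln(4) + ln(6) ≈ 3.178 → fails
(7, 5): LHS = ln(12) ≈ 2.485, RHS = ln(5) + ln(7) ≈ 3.555 → fails

1 of 6 pairs satisfies the claim.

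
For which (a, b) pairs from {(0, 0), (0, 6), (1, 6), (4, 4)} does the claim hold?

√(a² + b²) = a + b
(0, 0), (0, 6)

Testing each pair:
(0, 0): LHS = 0, RHS = 0 → holds
(0, 6): LHS = 6, RHS = 6 → holds
(1, 6): LHS = √(37) ≈ 6.083, RHS = 7 → fails
(4, 4): LHS = 4·√(2) ≈ 5.657, RHS = 8 → fails

2 of 4 pairs satisfy the claim.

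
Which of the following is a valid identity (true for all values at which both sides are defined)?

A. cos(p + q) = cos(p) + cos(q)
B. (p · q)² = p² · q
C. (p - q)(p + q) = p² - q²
A: fails at (3, 5) — LHS = cos(8) ≈ -0.1455, RHS = cos(3) + cos(5) ≈ -0.7063.
B: fails at (6, 7) — LHS = 1764, RHS = 252.
C: holds — e.g. at (1, 3), both sides equal -8.

Answer: C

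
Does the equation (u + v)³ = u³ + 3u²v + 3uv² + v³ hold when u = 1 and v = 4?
Substituting u = 1, v = 4:

LHS = (1 + 4)³ = 125
RHS = 1³ + 3·1²·4 + 3·1·4² + 4³ = 125

LHS = RHS, so the equation holds at this point.

Answer: Holds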